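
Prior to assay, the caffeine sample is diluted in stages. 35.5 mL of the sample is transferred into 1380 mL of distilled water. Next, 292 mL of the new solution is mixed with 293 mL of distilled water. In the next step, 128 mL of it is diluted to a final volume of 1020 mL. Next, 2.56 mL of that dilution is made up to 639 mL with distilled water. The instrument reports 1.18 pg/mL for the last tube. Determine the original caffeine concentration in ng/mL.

187 ng/mL

Overall dilution factor = 39.87 × 2.003 × 7.969 × 249.6 = 1.59 × 10⁵.
Original = 1.18 pg/mL × 1.59 × 10⁵ = 1.87 × 10⁵ pg/mL = 187 ng/mL.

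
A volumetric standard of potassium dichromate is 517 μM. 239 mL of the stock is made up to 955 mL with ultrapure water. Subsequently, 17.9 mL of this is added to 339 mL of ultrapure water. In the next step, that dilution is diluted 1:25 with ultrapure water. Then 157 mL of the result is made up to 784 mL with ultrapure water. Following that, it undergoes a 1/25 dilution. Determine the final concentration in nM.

2.08 nM

Overall dilution factor = 3.996 × 19.94 × 25 × 4.994 × 25 = 2.49 × 10⁵.
517 μM / 2.49 × 10⁵ = 2.08 × 10⁻³ μM = 2.08 nM.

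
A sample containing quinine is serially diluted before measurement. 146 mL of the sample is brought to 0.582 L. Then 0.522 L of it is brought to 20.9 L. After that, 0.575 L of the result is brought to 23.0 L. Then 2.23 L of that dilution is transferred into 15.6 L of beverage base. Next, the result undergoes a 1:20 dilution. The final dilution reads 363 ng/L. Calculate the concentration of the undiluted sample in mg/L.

Overall dilution factor = 3.986 × 40.04 × 40 × 7.996 × 20 = 1.02 × 10⁶.
Original = 363 ng/L × 1.02 × 10⁶ = 3.71 × 10⁸ ng/L = 371 mg/L.

371 mg/L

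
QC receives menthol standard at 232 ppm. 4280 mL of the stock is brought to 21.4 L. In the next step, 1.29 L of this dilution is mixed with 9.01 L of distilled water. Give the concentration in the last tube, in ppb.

5810 ppb

Overall dilution factor = 5 × 7.984 = 39.9.
232 ppm / 39.9 = 5.81 ppm = 5810 ppb.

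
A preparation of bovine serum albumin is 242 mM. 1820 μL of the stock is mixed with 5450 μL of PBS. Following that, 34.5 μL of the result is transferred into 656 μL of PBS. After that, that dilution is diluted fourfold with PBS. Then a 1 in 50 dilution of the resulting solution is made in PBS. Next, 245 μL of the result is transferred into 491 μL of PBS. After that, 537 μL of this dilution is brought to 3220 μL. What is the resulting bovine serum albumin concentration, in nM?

Overall dilution factor = 3.995 × 20.01 × 4 × 50 × 3.004 × 5.996 = 2.88 × 10⁵.
242 mM / 2.88 × 10⁵ = 8.40 × 10⁻⁴ mM = 840 nM.

840 nM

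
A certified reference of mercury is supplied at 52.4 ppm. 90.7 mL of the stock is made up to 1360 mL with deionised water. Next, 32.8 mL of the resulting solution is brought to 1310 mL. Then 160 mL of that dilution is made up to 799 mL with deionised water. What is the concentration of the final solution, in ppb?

Overall dilution factor = 14.99 × 39.94 × 4.994 = 2991.
52.4 ppm / 2991 = 0.0175 ppm = 17.5 ppb.

17.5 ppb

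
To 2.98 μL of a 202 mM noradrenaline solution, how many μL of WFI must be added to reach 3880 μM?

152 μL

3880 μM = 3.88 mM.
V₂ = C₁V₁/C₂ = 202 × 2.98 / 3.88 = 155 μL.
Diluent to add = V₂ − V₁ = 155 − 2.98 = 152 μL.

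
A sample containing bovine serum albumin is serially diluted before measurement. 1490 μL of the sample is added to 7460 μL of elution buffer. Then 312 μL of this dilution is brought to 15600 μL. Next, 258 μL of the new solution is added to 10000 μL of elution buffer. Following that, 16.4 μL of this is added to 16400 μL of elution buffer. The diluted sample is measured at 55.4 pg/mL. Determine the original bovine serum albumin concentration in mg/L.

662 mg/L

Overall dilution factor = 6.007 × 50 × 39.76 × 1001 = 1.20 × 10⁷.
Original = 55.4 pg/mL × 1.20 × 10⁷ = 6.62 × 10⁸ pg/mL = 662 mg/L.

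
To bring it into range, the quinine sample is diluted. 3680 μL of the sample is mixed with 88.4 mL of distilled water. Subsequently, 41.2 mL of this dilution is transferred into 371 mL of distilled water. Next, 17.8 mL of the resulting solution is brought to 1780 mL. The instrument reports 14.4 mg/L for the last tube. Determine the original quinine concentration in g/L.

360 g/L

Overall dilution factor = 25.02 × 10.00 × 100 = 2.50 × 10⁴.
Original = 14.4 mg/L × 2.50 × 10⁴ = 3.60 × 10⁵ mg/L = 360 g/L.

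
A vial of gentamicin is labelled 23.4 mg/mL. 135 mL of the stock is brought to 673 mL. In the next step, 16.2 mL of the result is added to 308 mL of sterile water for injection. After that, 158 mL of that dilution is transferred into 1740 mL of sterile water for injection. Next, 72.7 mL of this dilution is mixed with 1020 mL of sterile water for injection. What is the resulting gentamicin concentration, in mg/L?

1.30 mg/L

Overall dilution factor = 4.985 × 20.01 × 12.01 × 15.03 = 1.80 × 10⁴.
23.4 mg/mL / 1.80 × 10⁴ = 1.30 × 10⁻³ mg/mL = 1.30 mg/L.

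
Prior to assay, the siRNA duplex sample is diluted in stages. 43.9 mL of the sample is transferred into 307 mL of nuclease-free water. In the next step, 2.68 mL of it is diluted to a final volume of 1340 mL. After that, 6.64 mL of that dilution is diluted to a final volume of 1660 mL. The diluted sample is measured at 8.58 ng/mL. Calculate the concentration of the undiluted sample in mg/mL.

8.57 mg/mL

Overall dilution factor = 7.993 × 500 × 250 = 9.99 × 10⁵.
Original = 8.58 ng/mL × 9.99 × 10⁵ = 8.57 × 10⁶ ng/mL = 8.57 mg/mL.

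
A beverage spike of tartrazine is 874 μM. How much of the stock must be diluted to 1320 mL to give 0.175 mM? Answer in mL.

0.175 mM = 175 μM.
V₁ = C₂V₂/C₁ = 175 × 1320 / 874 = 264 mL.

264 mL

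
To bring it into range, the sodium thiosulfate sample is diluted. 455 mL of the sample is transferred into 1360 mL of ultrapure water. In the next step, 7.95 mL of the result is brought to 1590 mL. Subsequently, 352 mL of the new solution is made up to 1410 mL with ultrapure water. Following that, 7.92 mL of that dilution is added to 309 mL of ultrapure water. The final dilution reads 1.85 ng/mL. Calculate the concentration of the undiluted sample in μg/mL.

237 μg/mL

Overall dilution factor = 3.989 × 200 × 4.006 × 40.02 = 1.28 × 10⁵.
Original = 1.85 ng/mL × 1.28 × 10⁵ = 2.37 × 10⁵ ng/mL = 237 μg/mL.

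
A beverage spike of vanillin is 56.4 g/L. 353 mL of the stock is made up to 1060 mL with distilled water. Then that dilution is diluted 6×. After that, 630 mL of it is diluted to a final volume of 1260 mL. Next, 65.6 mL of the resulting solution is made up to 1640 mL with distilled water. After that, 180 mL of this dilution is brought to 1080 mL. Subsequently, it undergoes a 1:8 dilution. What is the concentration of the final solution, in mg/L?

Overall dilution factor = 3.003 × 6 × 2 × 25 × 6 × 8 = 4.32 × 10⁴.
56.4 g/L / 4.32 × 10⁴ = 1.30 × 10⁻³ g/L = 1.30 mg/L.

1.30 mg/L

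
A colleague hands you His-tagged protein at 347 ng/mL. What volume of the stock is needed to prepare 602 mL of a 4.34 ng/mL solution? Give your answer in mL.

V₁ = C₂V₂/C₁ = 4.34 × 602 / 347 = 7.53 mL.

7.53 mL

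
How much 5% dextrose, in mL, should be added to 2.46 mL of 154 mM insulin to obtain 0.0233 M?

13.8 mL

0.0233 M = 23.3 mM.
V₂ = C₁V₁/C₂ = 154 × 2.46 / 23.3 = 16.3 mL.
Diluent to add = V₂ − V₁ = 16.3 − 2.46 = 13.8 mL.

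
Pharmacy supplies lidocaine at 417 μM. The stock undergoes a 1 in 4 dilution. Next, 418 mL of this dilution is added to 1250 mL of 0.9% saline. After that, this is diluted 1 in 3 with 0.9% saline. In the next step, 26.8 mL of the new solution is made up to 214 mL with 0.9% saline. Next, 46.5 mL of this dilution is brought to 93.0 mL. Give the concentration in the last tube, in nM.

Overall dilution factor = 4 × 3.990 × 3 × 7.985 × 2 = 765.
417 μM / 765 = 0.545 μM = 545 nM.

545 nM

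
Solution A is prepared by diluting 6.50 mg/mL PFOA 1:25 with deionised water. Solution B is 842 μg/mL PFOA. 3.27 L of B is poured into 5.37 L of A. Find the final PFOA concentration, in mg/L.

480 mg/L

C_A = 6.50 mg/mL / 25 = 0.260 mg/mL.
C_B = 842 μg/mL = 0.842 mg/mL.
C_mix = (C_A·V_A + C_B·V_B)/(V_A + V_B) = (0.260×5.37 + 0.842×3.27) / 8.640 = 0.480 mg/mL = 480 mg/L.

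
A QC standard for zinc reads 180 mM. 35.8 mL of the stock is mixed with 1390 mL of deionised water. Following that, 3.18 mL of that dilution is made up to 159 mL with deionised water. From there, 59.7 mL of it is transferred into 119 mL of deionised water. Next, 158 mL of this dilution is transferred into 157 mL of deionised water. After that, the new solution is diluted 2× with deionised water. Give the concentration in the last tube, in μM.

7.57 μM

Overall dilution factor = 39.83 × 50 × 2.993 × 1.994 × 2 = 2.38 × 10⁴.
180 mM / 2.38 × 10⁴ = 7.57 × 10⁻³ mM = 7.57 μM.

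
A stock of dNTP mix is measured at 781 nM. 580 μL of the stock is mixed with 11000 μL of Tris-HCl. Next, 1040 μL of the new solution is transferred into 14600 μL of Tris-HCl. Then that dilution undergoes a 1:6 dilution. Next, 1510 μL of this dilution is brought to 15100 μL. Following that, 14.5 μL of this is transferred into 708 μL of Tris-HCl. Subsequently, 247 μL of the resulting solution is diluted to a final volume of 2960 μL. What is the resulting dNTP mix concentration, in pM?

Overall dilution factor = 19.97 × 15.04 × 6 × 10 × 49.83 × 11.98 = 1.08 × 10⁷.
781 nM / 1.08 × 10⁷ = 7.26 × 10⁻⁵ nM = 0.0726 pM.

0.0726 pM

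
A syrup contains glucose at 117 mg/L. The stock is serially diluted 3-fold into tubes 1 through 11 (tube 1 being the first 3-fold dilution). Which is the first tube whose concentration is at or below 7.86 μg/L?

Tube n has concentration 117 mg/L / 3ⁿ.
Need 3ⁿ ≥ 117 mg/L / 7.86 μg/L = 1.49 × 10⁴, so n ≥ 8.75.
First such tube: n = 9.

tube 9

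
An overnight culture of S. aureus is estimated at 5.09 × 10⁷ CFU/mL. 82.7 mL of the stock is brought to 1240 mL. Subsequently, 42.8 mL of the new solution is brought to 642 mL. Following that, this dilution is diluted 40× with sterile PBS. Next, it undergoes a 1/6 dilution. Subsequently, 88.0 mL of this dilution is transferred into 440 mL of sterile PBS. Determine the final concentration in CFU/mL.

157 CFU/mL

Overall dilution factor = 14.99 × 15 × 40 × 6 × 6 = 3.24 × 10⁵.
5.09 × 10⁷ CFU/mL / 3.24 × 10⁵ = 157 CFU/mL.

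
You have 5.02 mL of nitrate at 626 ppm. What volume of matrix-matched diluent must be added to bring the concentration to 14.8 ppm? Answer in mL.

V₂ = C₁V₁/C₂ = 626 × 5.02 / 14.8 = 212 mL.
Diluent to add = V₂ − V₁ = 212 − 5.02 = 207 mL.

207 mL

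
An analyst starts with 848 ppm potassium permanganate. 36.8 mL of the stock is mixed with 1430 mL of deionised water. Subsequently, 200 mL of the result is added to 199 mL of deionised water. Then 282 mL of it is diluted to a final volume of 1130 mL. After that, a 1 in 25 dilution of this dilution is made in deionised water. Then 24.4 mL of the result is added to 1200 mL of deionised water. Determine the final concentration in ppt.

2120 ppt

Overall dilution factor = 39.86 × 1.995 × 4.007 × 25 × 50.18 = 4.00 × 10⁵.
848 ppm / 4.00 × 10⁵ = 2.12 × 10⁻³ ppm = 2120 ppt.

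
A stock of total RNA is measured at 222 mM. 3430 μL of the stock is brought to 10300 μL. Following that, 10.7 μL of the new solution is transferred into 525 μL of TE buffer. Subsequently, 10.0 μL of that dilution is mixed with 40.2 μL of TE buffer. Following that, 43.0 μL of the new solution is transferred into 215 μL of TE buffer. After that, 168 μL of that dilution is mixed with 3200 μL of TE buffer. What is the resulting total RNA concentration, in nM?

Overall dilution factor = 3.003 × 50.07 × 5.020 × 6 × 20.05 = 9.08 × 10⁴.
222 mM / 9.08 × 10⁴ = 2.45 × 10⁻³ mM = 2450 nM.

2450 nM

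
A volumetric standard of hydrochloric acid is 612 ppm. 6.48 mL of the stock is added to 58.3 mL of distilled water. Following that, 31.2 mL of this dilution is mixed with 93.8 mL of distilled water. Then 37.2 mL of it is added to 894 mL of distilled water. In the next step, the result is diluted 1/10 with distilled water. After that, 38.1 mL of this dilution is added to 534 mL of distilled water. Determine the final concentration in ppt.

Overall dilution factor = 9.997 × 4.006 × 25.03 × 10 × 15.02 = 1.51 × 10⁵.
612 ppm / 1.51 × 10⁵ = 4.07 × 10⁻³ ppm = 4070 ppt.

4070 ppt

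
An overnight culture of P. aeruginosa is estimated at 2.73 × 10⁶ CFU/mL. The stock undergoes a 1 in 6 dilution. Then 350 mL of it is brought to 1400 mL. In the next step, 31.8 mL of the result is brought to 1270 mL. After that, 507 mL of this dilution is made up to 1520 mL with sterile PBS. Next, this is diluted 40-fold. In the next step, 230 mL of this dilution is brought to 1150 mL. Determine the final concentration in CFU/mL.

Overall dilution factor = 6 × 4 × 39.94 × 2.998 × 40 × 5 = 5.75 × 10⁵.
2.73 × 10⁶ CFU/mL / 5.75 × 10⁵ = 4.75 CFU/mL.

4.75 CFU/mL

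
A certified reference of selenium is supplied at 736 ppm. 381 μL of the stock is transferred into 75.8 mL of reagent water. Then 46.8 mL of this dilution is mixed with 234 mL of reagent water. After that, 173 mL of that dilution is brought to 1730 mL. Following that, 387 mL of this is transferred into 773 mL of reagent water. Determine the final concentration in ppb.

20.5 ppb

Overall dilution factor = 200.0 × 6 × 10 × 2.997 = 3.60 × 10⁴.
736 ppm / 3.60 × 10⁴ = 0.0205 ppm = 20.5 ppb.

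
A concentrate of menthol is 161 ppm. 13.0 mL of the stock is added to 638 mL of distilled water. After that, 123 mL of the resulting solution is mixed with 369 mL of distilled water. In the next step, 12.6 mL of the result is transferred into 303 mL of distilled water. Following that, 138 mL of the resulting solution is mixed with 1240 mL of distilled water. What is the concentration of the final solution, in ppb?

Overall dilution factor = 50.08 × 4 × 25.05 × 9.986 = 5.01 × 10⁴.
161 ppm / 5.01 × 10⁴ = 3.21 × 10⁻³ ppm = 3.21 ppb.

3.21 ppb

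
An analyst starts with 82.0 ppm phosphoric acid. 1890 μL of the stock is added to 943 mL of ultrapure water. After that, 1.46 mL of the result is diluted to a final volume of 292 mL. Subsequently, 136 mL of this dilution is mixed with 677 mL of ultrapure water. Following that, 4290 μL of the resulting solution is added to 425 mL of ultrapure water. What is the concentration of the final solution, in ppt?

Overall dilution factor = 499.9 × 200 × 5.978 × 100.1 = 5.98 × 10⁷.
82.0 ppm / 5.98 × 10⁷ = 1.37 × 10⁻⁶ ppm = 1.37 ppt.

1.37 ppt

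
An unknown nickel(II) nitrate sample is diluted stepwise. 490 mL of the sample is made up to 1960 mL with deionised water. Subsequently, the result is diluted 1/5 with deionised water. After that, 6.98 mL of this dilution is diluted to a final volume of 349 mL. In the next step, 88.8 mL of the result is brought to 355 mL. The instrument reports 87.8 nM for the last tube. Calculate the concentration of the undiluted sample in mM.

Overall dilution factor = 4 × 5 × 50 × 3.998 = 3998.
Original = 87.8 nM × 3998 = 3.51 × 10⁵ nM = 0.351 mM.

0.351 mM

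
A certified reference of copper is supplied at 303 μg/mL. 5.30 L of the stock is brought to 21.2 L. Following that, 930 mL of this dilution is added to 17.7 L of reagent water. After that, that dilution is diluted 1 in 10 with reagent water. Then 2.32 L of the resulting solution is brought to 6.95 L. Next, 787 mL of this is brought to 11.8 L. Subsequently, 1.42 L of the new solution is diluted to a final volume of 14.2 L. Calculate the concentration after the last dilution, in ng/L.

842 ng/L

Overall dilution factor = 4 × 20.03 × 10 × 2.996 × 14.99 × 10 = 3.60 × 10⁵.
303 μg/mL / 3.60 × 10⁵ = 8.42 × 10⁻⁴ μg/mL = 842 ng/L.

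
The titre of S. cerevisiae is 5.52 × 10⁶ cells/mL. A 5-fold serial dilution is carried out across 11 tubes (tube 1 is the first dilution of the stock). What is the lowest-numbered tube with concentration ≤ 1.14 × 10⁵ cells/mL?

Tube n has concentration 5.52 × 10⁶ cells/mL / 5ⁿ.
Need 5ⁿ ≥ 5.52 × 10⁶ cells/mL / 1.14 × 10⁵ cells/mL = 48.4, so n ≥ 2.41.
First such tube: n = 3.

tube 3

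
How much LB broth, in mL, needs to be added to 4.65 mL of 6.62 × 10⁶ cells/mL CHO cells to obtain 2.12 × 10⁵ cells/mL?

V₂ = C₁V₁/C₂ = 6.62 × 10⁶ × 4.65 / 2.12 × 10⁵ = 145 mL.
Diluent to add = V₂ − V₁ = 145 − 4.65 = 141 mL.

141 mL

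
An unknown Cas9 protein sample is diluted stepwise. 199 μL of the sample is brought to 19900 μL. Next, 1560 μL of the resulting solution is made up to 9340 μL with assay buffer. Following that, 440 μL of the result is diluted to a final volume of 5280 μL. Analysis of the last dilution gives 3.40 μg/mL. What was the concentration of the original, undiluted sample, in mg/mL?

Overall dilution factor = 100 × 5.987 × 12 = 7185.
Original = 3.40 μg/mL × 7185 = 2.44 × 10⁴ μg/mL = 24.4 mg/mL.

24.4 mg/mL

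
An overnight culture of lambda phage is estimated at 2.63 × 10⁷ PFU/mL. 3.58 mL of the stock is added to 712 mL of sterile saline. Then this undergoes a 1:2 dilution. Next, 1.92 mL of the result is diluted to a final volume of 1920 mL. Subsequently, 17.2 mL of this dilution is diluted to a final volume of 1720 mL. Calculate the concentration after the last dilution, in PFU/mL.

Overall dilution factor = 199.9 × 2 × 1000 × 100 = 4.00 × 10⁷.
2.63 × 10⁷ PFU/mL / 4.00 × 10⁷ = 0.658 PFU/mL.

0.658 PFU/mL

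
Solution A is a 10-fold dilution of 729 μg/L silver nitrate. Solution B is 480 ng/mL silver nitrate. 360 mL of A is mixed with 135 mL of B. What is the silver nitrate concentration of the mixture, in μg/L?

184 μg/L

C_A = 729 μg/L / 10 = 72.9 μg/L.
C_B = 480 ng/mL = 480 μg/L.
C_mix = (C_A·V_A + C_B·V_B)/(V_A + V_B) = (72.9×360 + 480×135) / 495.0 = 184 μg/L.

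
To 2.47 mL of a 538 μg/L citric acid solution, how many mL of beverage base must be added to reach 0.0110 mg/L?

118 mL

0.0110 mg/L = 11.0 μg/L.
V₂ = C₁V₁/C₂ = 538 × 2.47 / 11.0 = 121 mL.
Diluent to add = V₂ − V₁ = 121 − 2.47 = 118 mL.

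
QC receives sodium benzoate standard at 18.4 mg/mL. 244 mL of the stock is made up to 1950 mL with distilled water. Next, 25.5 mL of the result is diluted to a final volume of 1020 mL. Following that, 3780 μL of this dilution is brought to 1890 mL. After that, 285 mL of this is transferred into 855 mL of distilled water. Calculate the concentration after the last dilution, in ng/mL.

28.8 ng/mL

Overall dilution factor = 7.992 × 40 × 500 × 4 = 6.39 × 10⁵.
18.4 mg/mL / 6.39 × 10⁵ = 2.88 × 10⁻⁵ mg/mL = 28.8 ng/mL.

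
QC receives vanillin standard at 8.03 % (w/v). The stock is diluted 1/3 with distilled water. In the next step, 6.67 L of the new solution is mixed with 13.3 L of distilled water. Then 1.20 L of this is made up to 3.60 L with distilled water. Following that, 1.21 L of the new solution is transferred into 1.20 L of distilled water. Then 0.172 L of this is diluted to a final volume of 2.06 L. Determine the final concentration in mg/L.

125 mg/L

Overall dilution factor = 3 × 2.994 × 3 × 1.992 × 11.98 = 643.
8.03 % (w/v) / 643 = 0.0125 % (w/v) = 125 mg/L.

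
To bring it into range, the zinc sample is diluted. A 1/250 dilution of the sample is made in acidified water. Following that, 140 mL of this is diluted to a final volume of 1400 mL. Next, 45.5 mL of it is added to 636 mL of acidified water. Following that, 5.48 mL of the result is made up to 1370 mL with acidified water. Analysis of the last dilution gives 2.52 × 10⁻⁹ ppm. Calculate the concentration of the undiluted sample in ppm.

0.0236 ppm

Overall dilution factor = 250 × 10 × 14.98 × 250 = 9.36 × 10⁶.
Original = 2.52 × 10⁻⁹ ppm × 9.36 × 10⁶ = 0.0236 ppm.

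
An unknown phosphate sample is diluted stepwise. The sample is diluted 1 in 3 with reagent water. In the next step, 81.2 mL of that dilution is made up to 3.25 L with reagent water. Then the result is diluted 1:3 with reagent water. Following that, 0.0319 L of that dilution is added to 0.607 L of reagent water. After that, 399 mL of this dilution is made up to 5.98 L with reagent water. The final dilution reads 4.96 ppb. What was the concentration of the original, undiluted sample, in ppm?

Overall dilution factor = 3 × 40.02 × 3 × 20.03 × 14.99 = 1.08 × 10⁵.
Original = 4.96 ppb × 1.08 × 10⁵ = 5.36 × 10⁵ ppb = 536 ppm.

536 ppm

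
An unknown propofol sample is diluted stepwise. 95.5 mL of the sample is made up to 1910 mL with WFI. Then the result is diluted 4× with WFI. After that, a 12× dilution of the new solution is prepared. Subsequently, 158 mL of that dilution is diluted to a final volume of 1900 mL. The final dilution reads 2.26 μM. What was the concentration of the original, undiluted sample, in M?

0.0261 M

Overall dilution factor = 20 × 4 × 12 × 12.03 = 1.15 × 10⁴.
Original = 2.26 μM × 1.15 × 10⁴ = 2.61 × 10⁴ μM = 0.0261 M.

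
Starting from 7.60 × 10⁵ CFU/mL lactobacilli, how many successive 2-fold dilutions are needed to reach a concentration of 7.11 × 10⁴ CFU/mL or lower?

Need 2ⁿ ≥ 10.7, so n ≥ log(10.7)/log(2) = 3.42.
Minimum whole steps: n = 4.

4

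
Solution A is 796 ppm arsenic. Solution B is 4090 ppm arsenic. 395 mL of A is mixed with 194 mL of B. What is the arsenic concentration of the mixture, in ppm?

1880 ppm

C_mix = (C_A·V_A + C_B·V_B)/(V_A + V_B) = (796×395 + 4090×194) / 589.0 = 1881 ppm.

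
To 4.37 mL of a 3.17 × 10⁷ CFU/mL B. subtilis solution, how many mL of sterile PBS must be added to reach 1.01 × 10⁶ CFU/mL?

V₂ = C₁V₁/C₂ = 3.17 × 10⁷ × 4.37 / 1.01 × 10⁶ = 137 mL.
Diluent to add = V₂ − V₁ = 137 − 4.37 = 133 mL.

133 mL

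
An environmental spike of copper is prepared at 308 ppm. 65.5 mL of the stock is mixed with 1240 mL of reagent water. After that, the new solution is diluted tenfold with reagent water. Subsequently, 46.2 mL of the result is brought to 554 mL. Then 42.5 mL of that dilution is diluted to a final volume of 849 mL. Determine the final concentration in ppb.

Overall dilution factor = 19.93 × 10 × 11.99 × 19.98 = 4.77 × 10⁴.
308 ppm / 4.77 × 10⁴ = 6.45 × 10⁻³ ppm = 6.45 ppb.

6.45 ppb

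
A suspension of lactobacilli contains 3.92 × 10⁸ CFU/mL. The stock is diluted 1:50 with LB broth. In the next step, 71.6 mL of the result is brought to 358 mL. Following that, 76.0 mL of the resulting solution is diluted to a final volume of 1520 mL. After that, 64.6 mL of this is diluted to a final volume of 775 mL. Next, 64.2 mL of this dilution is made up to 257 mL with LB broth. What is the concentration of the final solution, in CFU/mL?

Overall dilution factor = 50 × 5 × 20 × 12.00 × 4.003 = 2.40 × 10⁵.
3.92 × 10⁸ CFU/mL / 2.40 × 10⁵ = 1630 CFU/mL.

1630 CFU/mL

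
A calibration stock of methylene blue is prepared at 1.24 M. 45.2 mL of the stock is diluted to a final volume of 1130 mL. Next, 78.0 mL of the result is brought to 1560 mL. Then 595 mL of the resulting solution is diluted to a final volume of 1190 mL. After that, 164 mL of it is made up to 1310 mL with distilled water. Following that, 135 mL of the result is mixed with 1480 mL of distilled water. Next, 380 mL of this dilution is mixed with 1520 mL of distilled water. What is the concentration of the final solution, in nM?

2600 nM

Overall dilution factor = 25 × 20 × 2 × 7.988 × 11.96 × 5 = 4.78 × 10⁵.
1.24 M / 4.78 × 10⁵ = 2.60 × 10⁻⁶ M = 2600 nM.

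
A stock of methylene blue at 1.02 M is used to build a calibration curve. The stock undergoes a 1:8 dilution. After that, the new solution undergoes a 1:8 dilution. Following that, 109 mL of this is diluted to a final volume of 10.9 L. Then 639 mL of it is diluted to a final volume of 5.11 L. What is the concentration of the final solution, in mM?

0.0199 mM

Overall dilution factor = 8 × 8 × 100 × 7.997 = 5.12 × 10⁴.
1.02 M / 5.12 × 10⁴ = 1.99 × 10⁻⁵ M = 0.0199 mM.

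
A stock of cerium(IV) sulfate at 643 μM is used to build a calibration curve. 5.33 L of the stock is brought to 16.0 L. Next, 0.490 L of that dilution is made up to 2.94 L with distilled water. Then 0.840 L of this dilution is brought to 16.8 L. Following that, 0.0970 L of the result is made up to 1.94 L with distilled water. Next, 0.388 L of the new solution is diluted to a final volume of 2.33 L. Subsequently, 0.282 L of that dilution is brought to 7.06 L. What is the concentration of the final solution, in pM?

Overall dilution factor = 3.002 × 6 × 20 × 20 × 6.005 × 25.04 = 1.08 × 10⁶.
643 μM / 1.08 × 10⁶ = 5.94 × 10⁻⁴ μM = 594 pM.

594 pM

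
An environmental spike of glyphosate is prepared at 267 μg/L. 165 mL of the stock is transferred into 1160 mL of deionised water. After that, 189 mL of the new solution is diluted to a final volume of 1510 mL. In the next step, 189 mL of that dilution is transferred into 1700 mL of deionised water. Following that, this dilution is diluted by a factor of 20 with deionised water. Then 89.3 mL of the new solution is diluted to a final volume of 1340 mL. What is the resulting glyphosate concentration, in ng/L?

Overall dilution factor = 8.030 × 7.989 × 9.995 × 20 × 15.01 = 1.92 × 10⁵.
267 μg/L / 1.92 × 10⁵ = 1.39 × 10⁻³ μg/L = 1.39 ng/L.

1.39 ng/L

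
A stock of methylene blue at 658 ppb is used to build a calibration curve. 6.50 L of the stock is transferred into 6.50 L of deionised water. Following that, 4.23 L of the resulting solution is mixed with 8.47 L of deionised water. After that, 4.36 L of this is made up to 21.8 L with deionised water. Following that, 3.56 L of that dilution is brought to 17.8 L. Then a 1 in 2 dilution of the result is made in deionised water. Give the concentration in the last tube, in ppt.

Overall dilution factor = 2 × 3.002 × 5 × 5 × 2 = 300.
658 ppb / 300 = 2.19 ppb = 2190 ppt.

2190 ppt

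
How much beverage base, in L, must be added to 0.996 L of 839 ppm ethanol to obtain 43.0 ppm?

V₂ = C₁V₁/C₂ = 839 × 0.996 / 43.0 = 19.4 L.
Diluent to add = V₂ − V₁ = 19.4 − 0.996 = 18.4 L.

18.4 L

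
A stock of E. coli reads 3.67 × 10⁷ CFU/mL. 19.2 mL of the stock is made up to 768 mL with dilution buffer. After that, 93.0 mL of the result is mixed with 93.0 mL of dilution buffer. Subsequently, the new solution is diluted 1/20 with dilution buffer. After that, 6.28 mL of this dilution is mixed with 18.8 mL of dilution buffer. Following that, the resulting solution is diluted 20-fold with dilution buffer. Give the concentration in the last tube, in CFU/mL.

Overall dilution factor = 40 × 2 × 20 × 3.994 × 20 = 1.28 × 10⁵.
3.67 × 10⁷ CFU/mL / 1.28 × 10⁵ = 287 CFU/mL.

287 CFU/mL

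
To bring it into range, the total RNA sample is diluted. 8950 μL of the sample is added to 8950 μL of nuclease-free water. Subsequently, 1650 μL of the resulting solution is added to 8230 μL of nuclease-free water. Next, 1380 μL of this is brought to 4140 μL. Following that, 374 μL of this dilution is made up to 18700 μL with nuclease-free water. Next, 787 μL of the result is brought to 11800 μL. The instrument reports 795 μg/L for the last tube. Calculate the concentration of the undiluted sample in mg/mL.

21.4 mg/mL

Overall dilution factor = 2 × 5.988 × 3 × 50 × 14.99 = 2.69 × 10⁴.
Original = 795 μg/L × 2.69 × 10⁴ = 2.14 × 10⁷ μg/L = 21.4 mg/mL.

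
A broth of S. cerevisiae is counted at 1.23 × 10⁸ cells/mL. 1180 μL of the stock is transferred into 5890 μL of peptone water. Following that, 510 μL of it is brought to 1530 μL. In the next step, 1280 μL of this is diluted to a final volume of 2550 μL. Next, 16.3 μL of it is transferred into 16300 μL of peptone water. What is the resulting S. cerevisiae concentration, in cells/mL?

3430 cells/mL

Overall dilution factor = 5.992 × 3 × 1.992 × 1001 = 3.58 × 10⁴.
1.23 × 10⁸ cells/mL / 3.58 × 10⁴ = 3430 cells/mL.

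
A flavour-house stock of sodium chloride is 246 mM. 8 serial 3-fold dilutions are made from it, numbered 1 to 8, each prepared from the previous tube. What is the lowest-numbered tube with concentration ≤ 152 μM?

Tube n has concentration 246 mM / 3ⁿ.
Need 3ⁿ ≥ 246 mM / 152 μM = 1618, so n ≥ 6.73.
First such tube: n = 7.

tube 7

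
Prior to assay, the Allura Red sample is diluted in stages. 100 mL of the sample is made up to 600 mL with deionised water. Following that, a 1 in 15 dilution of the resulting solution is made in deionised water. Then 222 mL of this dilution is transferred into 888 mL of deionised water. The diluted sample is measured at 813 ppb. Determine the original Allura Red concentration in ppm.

Overall dilution factor = 6 × 15 × 5 = 450.
Original = 813 ppb × 450 = 3.66 × 10⁵ ppb = 366 ppm.

366 ppm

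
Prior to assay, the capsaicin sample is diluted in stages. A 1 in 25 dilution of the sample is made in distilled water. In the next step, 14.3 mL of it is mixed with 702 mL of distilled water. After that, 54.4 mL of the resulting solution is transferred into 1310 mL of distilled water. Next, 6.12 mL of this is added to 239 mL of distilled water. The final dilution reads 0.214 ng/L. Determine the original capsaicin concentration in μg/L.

Overall dilution factor = 25 × 50.09 × 25.08 × 40.05 = 1.26 × 10⁶.
Original = 0.214 ng/L × 1.26 × 10⁶ = 2.69 × 10⁵ ng/L = 269 μg/L.

269 μg/L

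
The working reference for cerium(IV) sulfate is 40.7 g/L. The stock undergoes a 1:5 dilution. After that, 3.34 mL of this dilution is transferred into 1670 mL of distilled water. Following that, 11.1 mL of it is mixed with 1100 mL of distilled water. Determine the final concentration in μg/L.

162 μg/L

Overall dilution factor = 5 × 501 × 100.1 = 2.51 × 10⁵.
40.7 g/L / 2.51 × 10⁵ = 1.62 × 10⁻⁴ g/L = 162 μg/L.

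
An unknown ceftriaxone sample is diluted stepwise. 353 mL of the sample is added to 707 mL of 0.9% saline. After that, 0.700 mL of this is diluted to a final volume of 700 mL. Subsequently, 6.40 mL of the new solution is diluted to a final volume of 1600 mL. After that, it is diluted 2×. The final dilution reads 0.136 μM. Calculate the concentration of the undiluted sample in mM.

Overall dilution factor = 3.003 × 1000 × 250 × 2 = 1.50 × 10⁶.
Original = 0.136 μM × 1.50 × 10⁶ = 2.04 × 10⁵ μM = 204 mM.

204 mM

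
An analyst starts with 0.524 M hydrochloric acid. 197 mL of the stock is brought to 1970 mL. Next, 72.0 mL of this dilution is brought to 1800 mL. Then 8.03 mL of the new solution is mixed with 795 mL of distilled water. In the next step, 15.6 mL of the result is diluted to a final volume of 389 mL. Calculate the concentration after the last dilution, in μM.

0.841 μM

Overall dilution factor = 10 × 25 × 100.0 × 24.94 = 6.23 × 10⁵.
0.524 M / 6.23 × 10⁵ = 8.41 × 10⁻⁷ M = 0.841 μM.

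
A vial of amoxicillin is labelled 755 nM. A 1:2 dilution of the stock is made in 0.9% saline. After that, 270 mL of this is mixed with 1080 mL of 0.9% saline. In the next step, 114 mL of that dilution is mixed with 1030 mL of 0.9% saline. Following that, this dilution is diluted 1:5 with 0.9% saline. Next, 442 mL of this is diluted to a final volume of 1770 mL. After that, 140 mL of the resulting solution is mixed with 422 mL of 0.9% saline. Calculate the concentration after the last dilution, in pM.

93.6 pM

Overall dilution factor = 2 × 5 × 10.04 × 5 × 4.005 × 4.014 = 8066.
755 nM / 8066 = 0.0936 nM = 93.6 pM.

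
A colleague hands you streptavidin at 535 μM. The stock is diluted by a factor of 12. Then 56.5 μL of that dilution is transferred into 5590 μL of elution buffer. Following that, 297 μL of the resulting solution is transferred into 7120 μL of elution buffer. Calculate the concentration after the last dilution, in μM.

0.0179 μM

Overall dilution factor = 12 × 99.94 × 24.97 = 2.99 × 10⁴.
535 μM / 2.99 × 10⁴ = 0.0179 μM.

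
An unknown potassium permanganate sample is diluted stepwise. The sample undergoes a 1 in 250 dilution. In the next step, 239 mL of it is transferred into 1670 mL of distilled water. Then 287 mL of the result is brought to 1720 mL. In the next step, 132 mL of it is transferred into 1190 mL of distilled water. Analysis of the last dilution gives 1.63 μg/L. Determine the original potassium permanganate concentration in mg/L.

Overall dilution factor = 250 × 7.987 × 5.993 × 10.02 = 1.20 × 10⁵.
Original = 1.63 μg/L × 1.20 × 10⁵ = 1.95 × 10⁵ μg/L = 195 mg/L.

195 mg/L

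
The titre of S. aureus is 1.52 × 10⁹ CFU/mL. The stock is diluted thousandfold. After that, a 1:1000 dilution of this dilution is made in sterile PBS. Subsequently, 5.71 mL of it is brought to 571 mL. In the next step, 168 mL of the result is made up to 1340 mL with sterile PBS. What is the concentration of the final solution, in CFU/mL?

1.91 CFU/mL

Overall dilution factor = 1000 × 1000 × 100 × 7.976 = 7.98 × 10⁸.
1.52 × 10⁹ CFU/mL / 7.98 × 10⁸ = 1.91 CFU/mL.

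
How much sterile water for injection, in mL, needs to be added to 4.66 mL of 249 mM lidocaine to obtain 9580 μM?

116 mL

9580 μM = 9.58 mM.
V₂ = C₁V₁/C₂ = 249 × 4.66 / 9.58 = 121 mL.
Diluent to add = V₂ − V₁ = 121 − 4.66 = 116 mL.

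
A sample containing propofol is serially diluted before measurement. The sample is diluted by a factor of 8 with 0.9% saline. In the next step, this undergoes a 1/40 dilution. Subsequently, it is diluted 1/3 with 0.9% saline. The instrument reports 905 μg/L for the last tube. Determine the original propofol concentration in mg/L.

Overall dilution factor = 8 × 40 × 3 = 960.
Original = 905 μg/L × 960 = 8.69 × 10⁵ μg/L = 869 mg/L.

869 mg/L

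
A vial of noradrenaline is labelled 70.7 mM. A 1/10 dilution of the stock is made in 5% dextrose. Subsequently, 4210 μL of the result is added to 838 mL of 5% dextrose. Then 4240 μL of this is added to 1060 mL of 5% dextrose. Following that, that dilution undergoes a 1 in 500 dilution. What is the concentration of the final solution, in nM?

Overall dilution factor = 10 × 200.0 × 251 × 500 = 2.51 × 10⁸.
70.7 mM / 2.51 × 10⁸ = 2.82 × 10⁻⁷ mM = 0.282 nM.

0.282 nM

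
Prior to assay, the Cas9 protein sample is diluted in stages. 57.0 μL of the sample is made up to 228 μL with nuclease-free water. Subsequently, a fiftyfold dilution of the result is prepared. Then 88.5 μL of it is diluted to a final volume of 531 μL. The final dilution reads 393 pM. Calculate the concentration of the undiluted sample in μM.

0.472 μM

Overall dilution factor = 4 × 50 × 6 = 1200.
Original = 393 pM × 1200 = 4.72 × 10⁵ pM = 0.472 μM.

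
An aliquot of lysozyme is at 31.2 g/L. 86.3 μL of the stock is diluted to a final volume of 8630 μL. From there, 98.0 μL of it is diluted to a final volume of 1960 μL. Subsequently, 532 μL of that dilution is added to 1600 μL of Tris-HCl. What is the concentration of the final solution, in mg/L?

3.89 mg/L

Overall dilution factor = 100 × 20 × 4.008 = 8015.
31.2 g/L / 8015 = 3.89 × 10⁻³ g/L = 3.89 mg/L.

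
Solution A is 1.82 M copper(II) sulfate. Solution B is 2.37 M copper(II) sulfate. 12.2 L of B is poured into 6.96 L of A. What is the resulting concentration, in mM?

2170 mM

C_mix = (C_A·V_A + C_B·V_B)/(V_A + V_B) = (1.82×6.96 + 2.37×12.2) / 19.16 = 2.17 M = 2170 mM.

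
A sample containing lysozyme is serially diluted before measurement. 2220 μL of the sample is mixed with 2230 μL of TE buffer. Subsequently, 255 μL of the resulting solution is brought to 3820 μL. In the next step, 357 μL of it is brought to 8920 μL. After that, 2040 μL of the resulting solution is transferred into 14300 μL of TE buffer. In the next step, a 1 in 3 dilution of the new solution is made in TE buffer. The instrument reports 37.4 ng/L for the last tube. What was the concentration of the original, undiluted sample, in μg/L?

Overall dilution factor = 2.005 × 14.98 × 24.99 × 8.010 × 3 = 1.80 × 10⁴.
Original = 37.4 ng/L × 1.80 × 10⁴ = 6.74 × 10⁵ ng/L = 674 μg/L.

674 μg/L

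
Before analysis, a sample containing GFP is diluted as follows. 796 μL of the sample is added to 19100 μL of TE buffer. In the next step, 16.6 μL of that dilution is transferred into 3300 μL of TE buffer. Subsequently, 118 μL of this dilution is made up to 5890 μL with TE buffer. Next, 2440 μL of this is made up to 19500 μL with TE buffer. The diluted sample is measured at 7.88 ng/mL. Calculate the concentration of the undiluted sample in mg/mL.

15.7 mg/mL

Overall dilution factor = 24.99 × 199.8 × 49.92 × 7.992 = 1.99 × 10⁶.
Original = 7.88 ng/mL × 1.99 × 10⁶ = 1.57 × 10⁷ ng/mL = 15.7 mg/mL.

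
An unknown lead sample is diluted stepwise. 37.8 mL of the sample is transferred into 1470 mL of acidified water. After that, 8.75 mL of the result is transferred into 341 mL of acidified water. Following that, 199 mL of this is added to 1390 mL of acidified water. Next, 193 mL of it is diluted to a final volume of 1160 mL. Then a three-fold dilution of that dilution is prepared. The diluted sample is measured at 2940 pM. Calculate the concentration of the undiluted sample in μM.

675 μM

Overall dilution factor = 39.89 × 39.97 × 7.985 × 6.010 × 3 = 2.30 × 10⁵.
Original = 2940 pM × 2.30 × 10⁵ = 6.75 × 10⁸ pM = 675 μM.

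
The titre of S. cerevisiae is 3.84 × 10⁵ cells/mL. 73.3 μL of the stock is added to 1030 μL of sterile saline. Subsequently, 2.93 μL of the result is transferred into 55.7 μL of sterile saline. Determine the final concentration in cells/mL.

Overall dilution factor = 15.05 × 20.01 = 301.
3.84 × 10⁵ cells/mL / 301 = 1270 cells/mL.

1270 cells/mL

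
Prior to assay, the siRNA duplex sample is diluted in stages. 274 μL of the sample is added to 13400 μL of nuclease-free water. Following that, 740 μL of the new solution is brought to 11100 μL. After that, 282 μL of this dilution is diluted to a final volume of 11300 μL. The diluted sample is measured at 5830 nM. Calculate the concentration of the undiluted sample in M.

Overall dilution factor = 49.91 × 15 × 40.07 = 3.00 × 10⁴.
Original = 5830 nM × 3.00 × 10⁴ = 1.75 × 10⁸ nM = 0.175 M.

0.175 M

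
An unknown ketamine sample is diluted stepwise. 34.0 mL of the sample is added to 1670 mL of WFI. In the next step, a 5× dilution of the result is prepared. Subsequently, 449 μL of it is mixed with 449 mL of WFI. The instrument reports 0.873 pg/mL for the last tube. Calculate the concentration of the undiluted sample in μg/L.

Overall dilution factor = 50.12 × 5 × 1001 = 2.51 × 10⁵.
Original = 0.873 pg/mL × 2.51 × 10⁵ = 2.19 × 10⁵ pg/mL = 219 μg/L.

219 μg/L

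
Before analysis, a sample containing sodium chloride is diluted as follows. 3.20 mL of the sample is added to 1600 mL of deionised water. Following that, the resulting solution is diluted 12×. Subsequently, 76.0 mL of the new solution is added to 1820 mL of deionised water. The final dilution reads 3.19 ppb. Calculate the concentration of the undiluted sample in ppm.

478 ppm

Overall dilution factor = 501 × 12 × 24.95 = 1.50 × 10⁵.
Original = 3.19 ppb × 1.50 × 10⁵ = 4.78 × 10⁵ ppb = 478 ppm.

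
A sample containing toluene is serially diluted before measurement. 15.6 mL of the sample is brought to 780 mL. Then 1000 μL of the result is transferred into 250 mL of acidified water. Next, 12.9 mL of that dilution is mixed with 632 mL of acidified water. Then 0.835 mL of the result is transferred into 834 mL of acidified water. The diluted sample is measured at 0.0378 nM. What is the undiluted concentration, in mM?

Overall dilution factor = 50 × 251 × 49.99 × 999.8 = 6.27 × 10⁸.
Original = 0.0378 nM × 6.27 × 10⁸ = 2.37 × 10⁷ nM = 23.7 mM.

23.7 mM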